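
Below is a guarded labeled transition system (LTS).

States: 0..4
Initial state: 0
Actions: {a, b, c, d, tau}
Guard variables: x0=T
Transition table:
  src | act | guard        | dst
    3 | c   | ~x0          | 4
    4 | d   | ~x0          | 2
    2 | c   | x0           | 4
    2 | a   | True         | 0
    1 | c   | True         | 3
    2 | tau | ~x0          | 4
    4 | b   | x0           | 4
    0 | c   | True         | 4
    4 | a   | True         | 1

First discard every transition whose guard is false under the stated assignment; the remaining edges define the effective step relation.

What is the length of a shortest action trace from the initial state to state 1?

BFS to 1:
  L0 = {0}
  L1 = {4}
  L2 = {1}
1 enters at depth 2; path c·a

Answer: 2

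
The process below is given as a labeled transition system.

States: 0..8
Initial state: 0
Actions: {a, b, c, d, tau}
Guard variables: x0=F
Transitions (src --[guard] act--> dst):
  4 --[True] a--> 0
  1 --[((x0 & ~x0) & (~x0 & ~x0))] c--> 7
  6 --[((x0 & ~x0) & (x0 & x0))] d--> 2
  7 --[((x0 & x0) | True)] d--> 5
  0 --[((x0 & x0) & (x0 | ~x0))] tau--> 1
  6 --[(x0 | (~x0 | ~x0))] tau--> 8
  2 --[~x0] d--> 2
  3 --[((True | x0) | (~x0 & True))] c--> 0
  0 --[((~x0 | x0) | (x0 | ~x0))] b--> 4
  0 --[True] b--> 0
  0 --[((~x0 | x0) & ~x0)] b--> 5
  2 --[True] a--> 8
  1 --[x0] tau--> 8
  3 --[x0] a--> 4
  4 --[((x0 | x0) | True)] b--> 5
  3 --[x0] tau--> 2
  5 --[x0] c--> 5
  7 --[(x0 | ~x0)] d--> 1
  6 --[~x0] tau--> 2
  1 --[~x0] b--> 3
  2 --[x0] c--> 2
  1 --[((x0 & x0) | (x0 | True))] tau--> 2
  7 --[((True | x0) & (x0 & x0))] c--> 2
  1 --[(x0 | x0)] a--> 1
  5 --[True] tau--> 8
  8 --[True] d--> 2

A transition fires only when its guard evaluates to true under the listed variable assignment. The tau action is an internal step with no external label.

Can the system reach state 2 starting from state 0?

16 transition(s) survive guard evaluation.
L0 = {0}
L1 = {4,5}  total {0,4,5}
L2 = {8}  total {0,4,5,8}
L3 = {2}  total {0,2,4,5,8}
R = {0,2,4,5,8}
trace reaching 2: b·tau·d

Answer: REACHABLE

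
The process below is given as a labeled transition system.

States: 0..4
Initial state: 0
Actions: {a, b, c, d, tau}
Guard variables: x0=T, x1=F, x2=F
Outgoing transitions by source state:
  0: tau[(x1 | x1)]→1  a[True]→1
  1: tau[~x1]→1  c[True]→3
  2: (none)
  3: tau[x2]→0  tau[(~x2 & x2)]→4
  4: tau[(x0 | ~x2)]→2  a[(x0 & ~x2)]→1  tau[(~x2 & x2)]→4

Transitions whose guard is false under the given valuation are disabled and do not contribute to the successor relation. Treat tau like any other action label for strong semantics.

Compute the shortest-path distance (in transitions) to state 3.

Breadth-first toward 3:
  L0 = {0}
  L1 = {1}
  L2 = {3}
first hit 3 at d=2 via a·c

Answer: 2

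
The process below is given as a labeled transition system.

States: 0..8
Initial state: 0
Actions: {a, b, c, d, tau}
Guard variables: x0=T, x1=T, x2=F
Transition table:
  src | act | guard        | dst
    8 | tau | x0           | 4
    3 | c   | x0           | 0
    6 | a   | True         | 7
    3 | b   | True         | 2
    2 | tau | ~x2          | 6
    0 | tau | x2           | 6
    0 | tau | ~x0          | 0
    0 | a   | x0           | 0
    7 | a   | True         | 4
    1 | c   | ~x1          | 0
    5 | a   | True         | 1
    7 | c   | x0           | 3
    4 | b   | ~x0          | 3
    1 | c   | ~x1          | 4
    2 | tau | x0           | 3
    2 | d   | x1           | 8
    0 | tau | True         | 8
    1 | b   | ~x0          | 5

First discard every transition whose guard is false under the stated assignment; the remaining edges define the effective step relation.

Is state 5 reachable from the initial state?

Guard filter leaves 12 enabled edge(s).
L0 = {0}
L1 = {8}  total {0,8}
L2 = {4}  total {0,4,8}
R = {0,4,8}

Answer: UNREACHABLE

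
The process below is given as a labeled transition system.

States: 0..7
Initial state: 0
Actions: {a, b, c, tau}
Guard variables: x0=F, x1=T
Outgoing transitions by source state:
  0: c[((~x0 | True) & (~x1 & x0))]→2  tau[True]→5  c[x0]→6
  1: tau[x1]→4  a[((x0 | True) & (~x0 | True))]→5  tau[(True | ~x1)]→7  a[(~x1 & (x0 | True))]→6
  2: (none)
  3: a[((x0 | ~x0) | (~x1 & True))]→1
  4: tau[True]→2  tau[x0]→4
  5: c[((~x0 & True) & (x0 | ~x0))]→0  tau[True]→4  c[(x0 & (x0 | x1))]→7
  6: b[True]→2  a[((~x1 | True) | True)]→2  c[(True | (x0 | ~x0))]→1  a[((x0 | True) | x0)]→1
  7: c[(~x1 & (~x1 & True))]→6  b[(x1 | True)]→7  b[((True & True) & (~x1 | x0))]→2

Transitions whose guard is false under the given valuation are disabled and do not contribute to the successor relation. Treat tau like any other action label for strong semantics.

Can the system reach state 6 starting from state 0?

Answer: UNREACHABLE

Trace:
13 transition(s) survive guard evaluation.
L0 = {0}
L1 = {5}  total {0,5}
L2 = {4}  total {0,4,5}
L3 = {2}  total {0,2,4,5}
Reachable = {0,2,4,5}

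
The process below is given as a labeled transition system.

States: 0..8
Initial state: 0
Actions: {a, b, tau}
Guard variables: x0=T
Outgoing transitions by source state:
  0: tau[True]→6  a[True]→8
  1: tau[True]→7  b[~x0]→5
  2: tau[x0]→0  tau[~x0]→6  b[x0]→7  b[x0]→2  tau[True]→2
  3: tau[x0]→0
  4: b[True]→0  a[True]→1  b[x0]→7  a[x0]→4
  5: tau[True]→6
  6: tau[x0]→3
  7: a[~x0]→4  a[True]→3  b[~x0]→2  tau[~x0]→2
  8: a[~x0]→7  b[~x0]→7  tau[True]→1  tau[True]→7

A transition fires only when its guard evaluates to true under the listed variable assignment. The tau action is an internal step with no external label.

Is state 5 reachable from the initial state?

Answer: UNREACHABLE

Trace:
17 transition(s) survive guard evaluation.
depth 0: {0}
depth 1: {6,8}  total {0,6,8}
depth 2: {1,3,7}  total {0,1,3,6,7,8}
R = {0,1,3,6,7,8}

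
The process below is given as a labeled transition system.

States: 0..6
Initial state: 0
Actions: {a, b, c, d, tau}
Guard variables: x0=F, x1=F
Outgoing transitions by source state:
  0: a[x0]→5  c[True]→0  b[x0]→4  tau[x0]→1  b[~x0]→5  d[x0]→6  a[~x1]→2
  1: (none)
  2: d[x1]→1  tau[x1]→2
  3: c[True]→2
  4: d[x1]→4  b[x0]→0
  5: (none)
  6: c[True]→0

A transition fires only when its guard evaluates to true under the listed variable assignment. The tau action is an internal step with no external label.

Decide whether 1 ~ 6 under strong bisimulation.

Refine partition for ~:
  P[0] = {{0,1,2,3,4,5,6}}
  P[1] = {{0},{1,2,4,5},{3,6}}
  P[2] = {{0},{1,2,4,5},{3},{6}}
stable after 3 split(s): 4 block(s)
[1]={1,2,4,5}  [6]={6}

Answer: NOT BISIMILAR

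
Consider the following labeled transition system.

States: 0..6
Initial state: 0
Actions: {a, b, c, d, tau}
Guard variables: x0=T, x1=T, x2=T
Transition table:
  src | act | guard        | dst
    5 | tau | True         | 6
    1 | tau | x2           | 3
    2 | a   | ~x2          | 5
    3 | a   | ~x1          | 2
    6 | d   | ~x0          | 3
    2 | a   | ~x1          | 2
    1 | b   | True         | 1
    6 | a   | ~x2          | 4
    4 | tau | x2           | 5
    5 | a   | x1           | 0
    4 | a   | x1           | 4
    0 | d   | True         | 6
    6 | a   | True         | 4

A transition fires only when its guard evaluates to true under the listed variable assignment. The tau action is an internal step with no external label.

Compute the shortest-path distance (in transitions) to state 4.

Answer: 2

Working:
Layered search for 4:
  depth 0: {0}
  depth 1: {6}
  depth 2: {4}
4 enters at depth 2; path d·a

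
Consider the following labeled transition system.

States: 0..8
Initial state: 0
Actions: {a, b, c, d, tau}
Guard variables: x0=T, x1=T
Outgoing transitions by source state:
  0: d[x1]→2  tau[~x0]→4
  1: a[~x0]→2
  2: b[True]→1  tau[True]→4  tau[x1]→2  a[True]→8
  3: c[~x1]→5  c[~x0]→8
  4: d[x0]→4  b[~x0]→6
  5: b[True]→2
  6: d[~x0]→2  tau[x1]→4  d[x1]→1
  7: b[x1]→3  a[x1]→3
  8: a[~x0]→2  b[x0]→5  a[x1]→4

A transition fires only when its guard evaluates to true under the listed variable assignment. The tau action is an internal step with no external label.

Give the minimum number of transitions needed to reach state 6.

Answer: UNREACHABLE

Analysis:
BFS to 6:
  depth 0: {0}
  depth 1: {2}
  depth 2: {1,4,8}
  depth 3: {5}
6 never appears.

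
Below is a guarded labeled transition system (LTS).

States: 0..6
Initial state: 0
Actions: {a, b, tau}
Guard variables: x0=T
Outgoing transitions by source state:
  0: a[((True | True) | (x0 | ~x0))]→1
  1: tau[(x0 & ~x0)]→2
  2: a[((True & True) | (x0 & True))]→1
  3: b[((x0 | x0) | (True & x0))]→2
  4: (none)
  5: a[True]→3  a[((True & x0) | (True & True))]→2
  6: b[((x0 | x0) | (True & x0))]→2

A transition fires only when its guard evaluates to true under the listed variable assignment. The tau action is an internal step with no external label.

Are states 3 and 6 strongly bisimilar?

Answer: BISIMILAR

Analysis:
Bisimulation quotient by refinement:
  π0 = {{0,1,2,3,4,5,6}}
  π1 = {{0,2,5},{1,4},{3,6}}
  π2 = {{0,2},{1,4},{3,6},{5}}
Fixed point at round 3; 4 class(es).
class of 3: {3,6}; class of 6: {3,6}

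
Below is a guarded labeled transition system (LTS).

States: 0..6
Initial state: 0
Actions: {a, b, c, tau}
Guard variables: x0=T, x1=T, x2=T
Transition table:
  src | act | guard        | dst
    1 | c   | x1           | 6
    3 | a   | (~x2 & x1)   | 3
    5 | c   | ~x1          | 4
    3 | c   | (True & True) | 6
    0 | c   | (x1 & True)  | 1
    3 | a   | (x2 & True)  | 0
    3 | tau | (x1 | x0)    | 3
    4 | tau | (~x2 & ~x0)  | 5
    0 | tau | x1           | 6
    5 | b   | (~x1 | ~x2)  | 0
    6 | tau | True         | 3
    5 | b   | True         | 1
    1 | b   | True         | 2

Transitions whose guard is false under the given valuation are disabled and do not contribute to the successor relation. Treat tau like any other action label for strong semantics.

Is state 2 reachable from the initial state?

Answer: REACHABLE

Trace:
Guard filter leaves 9 enabled edge(s).
depth 0: {0}
depth 1: {1,6}  now seen {0,1,6}
depth 2: {2,3}  now seen {0,1,2,3,6}
Reachable = {0,1,2,3,6}
Path to 2: c·b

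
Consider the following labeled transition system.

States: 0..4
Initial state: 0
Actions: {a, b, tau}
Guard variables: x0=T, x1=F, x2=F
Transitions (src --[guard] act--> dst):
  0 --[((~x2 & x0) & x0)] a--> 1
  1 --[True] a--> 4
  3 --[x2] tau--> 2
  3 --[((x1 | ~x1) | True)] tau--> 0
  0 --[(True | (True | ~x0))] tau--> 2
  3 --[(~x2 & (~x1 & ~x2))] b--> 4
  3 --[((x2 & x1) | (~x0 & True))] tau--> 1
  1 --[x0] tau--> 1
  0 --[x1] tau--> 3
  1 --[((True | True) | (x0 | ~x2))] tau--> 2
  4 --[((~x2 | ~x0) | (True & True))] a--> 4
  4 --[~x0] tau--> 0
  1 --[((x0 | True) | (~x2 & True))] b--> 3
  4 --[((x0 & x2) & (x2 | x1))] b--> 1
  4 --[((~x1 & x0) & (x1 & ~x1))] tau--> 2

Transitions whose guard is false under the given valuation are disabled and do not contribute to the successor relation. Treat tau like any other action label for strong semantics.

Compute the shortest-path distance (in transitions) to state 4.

BFS to 4:
  Layer 0: {0}
  Layer 1: {1,2}
  Layer 2: {3,4}
depth(4)=2, e.g. a·a

Answer: 2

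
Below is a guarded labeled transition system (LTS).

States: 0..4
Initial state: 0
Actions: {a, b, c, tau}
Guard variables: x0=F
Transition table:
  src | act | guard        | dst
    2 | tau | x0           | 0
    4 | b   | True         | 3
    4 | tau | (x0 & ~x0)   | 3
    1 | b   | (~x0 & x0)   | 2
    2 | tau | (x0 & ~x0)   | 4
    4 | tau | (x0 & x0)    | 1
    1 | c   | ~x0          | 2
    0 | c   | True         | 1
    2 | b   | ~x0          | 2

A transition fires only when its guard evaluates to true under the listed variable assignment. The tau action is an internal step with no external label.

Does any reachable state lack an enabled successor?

Reachable = {0,1,2}
  0: c→1  [1 out]
  1: c→2  [1 out]
  2: b→2  [1 out]

Answer: DEADLOCK-FREE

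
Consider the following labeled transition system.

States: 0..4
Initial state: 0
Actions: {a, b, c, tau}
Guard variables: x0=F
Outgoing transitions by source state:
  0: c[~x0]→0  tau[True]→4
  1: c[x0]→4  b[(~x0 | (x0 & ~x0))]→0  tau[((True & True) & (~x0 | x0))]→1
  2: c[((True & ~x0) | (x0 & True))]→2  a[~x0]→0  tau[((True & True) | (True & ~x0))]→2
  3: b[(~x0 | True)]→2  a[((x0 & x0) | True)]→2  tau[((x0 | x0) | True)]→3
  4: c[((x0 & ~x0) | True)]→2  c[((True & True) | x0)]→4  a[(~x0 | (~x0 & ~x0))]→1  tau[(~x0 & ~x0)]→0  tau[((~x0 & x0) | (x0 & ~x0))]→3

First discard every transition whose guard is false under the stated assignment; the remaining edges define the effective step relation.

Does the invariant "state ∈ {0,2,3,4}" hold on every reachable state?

Answer: INVARIANT VIOLATED at state 1

Trace:
Allowed set {0,2,3,4}
R = {0,1,2,4}
  0: ✓
  1: outside
  2: ✓
  4: ✓
counterexample path to 1: tau·a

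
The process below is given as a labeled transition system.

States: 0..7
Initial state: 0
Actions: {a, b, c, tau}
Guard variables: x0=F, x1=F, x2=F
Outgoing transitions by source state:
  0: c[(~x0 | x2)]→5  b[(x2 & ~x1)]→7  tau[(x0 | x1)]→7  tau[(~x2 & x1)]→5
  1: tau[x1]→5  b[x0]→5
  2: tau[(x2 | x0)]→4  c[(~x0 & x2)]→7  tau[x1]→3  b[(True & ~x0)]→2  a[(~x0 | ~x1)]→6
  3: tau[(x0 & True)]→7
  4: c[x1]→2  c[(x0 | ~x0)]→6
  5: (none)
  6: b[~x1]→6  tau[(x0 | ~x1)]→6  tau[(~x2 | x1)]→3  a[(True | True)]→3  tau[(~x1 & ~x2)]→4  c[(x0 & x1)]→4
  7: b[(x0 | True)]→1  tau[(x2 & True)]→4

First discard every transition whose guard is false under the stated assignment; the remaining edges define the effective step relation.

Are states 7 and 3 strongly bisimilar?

Answer: NOT BISIMILAR

Analysis:
Bisimulation quotient by refinement:
  round 0: {{0,1,2,3,4,5,6,7}}
  round 1: {{0,4},{1,3,5},{2},{6},{7}}
  round 2: {{0},{1,3,5},{2},{4},{6},{7}}
6 equivalence class(es) (converged in 3)
[7]={7}  [3]={1,3,5}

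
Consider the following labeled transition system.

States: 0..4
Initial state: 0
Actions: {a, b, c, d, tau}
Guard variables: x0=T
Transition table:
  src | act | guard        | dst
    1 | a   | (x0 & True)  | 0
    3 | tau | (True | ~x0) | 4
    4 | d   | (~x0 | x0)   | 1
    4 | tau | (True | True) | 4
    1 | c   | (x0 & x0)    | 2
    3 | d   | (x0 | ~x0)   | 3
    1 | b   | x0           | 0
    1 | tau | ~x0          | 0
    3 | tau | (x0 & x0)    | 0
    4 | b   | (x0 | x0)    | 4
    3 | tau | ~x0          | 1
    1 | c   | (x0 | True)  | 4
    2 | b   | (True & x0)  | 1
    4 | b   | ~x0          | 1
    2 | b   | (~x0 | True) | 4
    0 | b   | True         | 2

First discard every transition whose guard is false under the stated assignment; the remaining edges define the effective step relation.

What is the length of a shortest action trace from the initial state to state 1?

Layered search for 1:
  L0 = {0}
  L1 = {2}
  L2 = {1,4}
first hit 1 at d=2 via b·b

Answer: 2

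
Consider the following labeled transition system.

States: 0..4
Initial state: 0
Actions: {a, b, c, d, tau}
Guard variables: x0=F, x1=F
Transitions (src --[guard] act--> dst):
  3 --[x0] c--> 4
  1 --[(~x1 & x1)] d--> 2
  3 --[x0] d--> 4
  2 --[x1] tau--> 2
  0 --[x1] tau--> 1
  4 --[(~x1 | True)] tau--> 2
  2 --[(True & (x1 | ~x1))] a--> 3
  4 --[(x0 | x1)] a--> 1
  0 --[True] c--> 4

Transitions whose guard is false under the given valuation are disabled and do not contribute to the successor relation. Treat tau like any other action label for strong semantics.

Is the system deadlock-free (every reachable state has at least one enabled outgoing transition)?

Reachable = {0,2,3,4}
  0: c→4  [1 exit(s)]
  2: a→3  [1 exit(s)]
  3: ∅  [no exit]
  4: tau→2  [1 exit(s)]
trace reaching 3: c·tau·a

Answer: DEADLOCK at state 3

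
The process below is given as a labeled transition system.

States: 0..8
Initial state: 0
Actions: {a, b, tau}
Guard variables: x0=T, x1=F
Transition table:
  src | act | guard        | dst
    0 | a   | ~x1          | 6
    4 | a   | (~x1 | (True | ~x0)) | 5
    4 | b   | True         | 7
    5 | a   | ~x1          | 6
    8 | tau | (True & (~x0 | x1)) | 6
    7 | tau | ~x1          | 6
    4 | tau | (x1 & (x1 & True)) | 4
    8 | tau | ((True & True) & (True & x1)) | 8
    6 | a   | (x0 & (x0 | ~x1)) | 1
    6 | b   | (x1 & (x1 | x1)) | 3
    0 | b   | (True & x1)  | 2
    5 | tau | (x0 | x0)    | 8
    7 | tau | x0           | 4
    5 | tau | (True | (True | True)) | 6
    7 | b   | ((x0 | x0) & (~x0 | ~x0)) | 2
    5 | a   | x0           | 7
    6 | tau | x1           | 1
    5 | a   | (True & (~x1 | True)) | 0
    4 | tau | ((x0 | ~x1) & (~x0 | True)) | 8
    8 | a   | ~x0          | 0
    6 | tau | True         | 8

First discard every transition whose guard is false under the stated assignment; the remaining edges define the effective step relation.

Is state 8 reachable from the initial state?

Answer: REACHABLE

Analysis:
Guard filter leaves 13 enabled edge(s).
Layer 0: {0}
Layer 1: {6}  now seen {0,6}
Layer 2: {1,8}  now seen {0,1,6,8}
Reachable = {0,1,6,8}
Path to 8: a·tau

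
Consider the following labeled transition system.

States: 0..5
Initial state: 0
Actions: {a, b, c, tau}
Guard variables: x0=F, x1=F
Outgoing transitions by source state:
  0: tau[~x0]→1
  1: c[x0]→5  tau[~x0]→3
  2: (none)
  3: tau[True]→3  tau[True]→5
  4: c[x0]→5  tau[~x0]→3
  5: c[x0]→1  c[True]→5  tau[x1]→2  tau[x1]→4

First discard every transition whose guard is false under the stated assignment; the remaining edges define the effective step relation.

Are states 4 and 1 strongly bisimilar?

Refine partition for ~:
  P[0] = {{0,1,2,3,4,5}}
  P[1] = {{0,1,3,4},{2},{5}}
  P[2] = {{0,1,4},{2},{3},{5}}
  P[3] = {{0},{1,4},{2},{3},{5}}
5 equivalence class(es) (converged in 4)
4∈{1,4}, 1∈{1,4}

Answer: BISIMILAR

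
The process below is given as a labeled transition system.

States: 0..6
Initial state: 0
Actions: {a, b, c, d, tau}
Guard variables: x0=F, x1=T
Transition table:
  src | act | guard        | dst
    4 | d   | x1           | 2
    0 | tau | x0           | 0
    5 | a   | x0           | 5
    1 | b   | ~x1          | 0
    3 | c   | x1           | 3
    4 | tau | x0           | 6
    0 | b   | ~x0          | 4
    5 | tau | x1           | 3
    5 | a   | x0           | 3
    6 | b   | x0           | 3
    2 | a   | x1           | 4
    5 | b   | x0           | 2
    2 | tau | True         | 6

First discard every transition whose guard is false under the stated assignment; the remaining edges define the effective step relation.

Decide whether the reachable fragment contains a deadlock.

Answer: DEADLOCK at state 6

Working:
Reach set: {0,2,4,6}
  0: b→4  [deg 1]
  2: a→4  tau→6  [deg 2]
  4: d→2  [deg 1]
  6: ∅  [no exit]
trace reaching 6: b·d·tau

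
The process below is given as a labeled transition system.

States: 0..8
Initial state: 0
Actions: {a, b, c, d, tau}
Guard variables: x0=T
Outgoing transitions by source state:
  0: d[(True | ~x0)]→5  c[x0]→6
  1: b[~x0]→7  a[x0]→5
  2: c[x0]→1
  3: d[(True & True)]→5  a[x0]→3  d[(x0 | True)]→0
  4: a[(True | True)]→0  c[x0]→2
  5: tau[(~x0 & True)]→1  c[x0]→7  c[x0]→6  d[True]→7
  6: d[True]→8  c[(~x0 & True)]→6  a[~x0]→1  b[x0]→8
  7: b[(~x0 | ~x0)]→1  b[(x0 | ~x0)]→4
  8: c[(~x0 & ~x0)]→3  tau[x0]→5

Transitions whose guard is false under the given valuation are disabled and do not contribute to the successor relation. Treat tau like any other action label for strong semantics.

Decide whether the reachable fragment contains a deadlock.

Answer: DEADLOCK-FREE

Working:
Reach set: {0,1,2,4,5,6,7,8}
  0: c→6  d→5  [deg 2]
  1: a→5  [deg 1]
  2: c→1  [deg 1]
  4: a→0  c→2  [deg 2]
  5: c→6  c→7  d→7  [deg 3]
  6: b→8  d→8  [deg 2]
  7: b→4  [deg 1]
  8: tau→5  [deg 1]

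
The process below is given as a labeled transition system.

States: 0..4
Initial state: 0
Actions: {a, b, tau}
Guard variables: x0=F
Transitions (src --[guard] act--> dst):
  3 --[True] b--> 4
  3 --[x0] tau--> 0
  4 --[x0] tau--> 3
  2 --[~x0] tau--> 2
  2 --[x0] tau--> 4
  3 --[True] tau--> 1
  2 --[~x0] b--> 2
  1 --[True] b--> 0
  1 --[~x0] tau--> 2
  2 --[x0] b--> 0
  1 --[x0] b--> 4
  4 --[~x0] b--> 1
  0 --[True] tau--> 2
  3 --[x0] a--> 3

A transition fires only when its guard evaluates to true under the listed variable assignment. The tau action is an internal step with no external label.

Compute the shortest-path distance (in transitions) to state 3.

Layered search for 3:
  depth 0: {0}
  depth 1: {2}
3 never appears.

Answer: UNREACHABLE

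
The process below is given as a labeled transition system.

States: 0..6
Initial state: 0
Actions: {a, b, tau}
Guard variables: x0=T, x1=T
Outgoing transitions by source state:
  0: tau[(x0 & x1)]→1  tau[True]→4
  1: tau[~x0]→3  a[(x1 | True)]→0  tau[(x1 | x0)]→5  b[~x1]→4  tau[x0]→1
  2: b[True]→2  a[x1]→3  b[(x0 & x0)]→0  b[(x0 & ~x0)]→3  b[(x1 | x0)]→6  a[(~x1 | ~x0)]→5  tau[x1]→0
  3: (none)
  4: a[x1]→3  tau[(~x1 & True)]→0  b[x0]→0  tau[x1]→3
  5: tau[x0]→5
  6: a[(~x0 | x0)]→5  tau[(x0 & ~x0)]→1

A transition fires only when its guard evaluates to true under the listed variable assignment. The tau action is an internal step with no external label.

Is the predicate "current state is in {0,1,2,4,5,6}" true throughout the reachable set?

Answer: INVARIANT VIOLATED at state 3

Analysis:
Allowed set {0,1,2,4,5,6}
R = {0,1,3,4,5}
  0: ok
  1: ok
  3: ✗ unsafe
  4: ok
  5: ok
counterexample path to 3: tau·a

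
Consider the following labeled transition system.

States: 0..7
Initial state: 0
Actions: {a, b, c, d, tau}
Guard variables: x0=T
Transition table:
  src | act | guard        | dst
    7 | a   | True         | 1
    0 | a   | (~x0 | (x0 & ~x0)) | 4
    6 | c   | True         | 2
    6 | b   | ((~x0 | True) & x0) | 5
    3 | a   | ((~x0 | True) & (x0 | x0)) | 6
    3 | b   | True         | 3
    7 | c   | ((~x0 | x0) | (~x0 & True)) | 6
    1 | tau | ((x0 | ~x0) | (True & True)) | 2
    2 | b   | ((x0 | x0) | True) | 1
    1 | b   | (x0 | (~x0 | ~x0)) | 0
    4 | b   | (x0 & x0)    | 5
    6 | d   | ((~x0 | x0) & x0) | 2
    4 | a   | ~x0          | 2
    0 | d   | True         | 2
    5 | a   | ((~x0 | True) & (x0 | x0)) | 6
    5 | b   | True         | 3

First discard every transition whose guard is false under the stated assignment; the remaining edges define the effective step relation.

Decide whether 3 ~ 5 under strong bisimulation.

Bisimulation quotient by refinement:
  P[0] = {{0,1,2,3,4,5,6,7}}
  P[1] = {{0},{1},{2,4},{3,5},{6},{7}}
  P[2] = {{0},{1},{2},{3,5},{4},{6},{7}}
stable after 3 split(s): 7 block(s)
3∈{3,5}, 5∈{3,5}

Answer: BISIMILAR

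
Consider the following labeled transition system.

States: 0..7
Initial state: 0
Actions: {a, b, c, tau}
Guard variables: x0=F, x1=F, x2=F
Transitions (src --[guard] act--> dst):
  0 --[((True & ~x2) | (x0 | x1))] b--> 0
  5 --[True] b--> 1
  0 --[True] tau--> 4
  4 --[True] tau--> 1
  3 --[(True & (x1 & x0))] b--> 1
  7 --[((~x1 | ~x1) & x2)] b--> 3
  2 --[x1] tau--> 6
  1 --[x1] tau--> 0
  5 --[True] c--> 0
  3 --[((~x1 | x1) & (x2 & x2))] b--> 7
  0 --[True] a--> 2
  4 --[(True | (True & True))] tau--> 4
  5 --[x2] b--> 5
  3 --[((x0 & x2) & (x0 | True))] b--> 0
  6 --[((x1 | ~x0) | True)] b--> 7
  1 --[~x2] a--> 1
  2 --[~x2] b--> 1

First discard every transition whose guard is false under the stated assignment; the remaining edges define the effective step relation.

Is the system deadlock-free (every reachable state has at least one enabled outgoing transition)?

R = {0,1,2,4}
  0: a→2  b→0  tau→4  [3 exit(s)]
  1: a→1  [1 exit(s)]
  2: b→1  [1 exit(s)]
  4: tau→1  tau→4  [2 exit(s)]

Answer: DEADLOCK-FREE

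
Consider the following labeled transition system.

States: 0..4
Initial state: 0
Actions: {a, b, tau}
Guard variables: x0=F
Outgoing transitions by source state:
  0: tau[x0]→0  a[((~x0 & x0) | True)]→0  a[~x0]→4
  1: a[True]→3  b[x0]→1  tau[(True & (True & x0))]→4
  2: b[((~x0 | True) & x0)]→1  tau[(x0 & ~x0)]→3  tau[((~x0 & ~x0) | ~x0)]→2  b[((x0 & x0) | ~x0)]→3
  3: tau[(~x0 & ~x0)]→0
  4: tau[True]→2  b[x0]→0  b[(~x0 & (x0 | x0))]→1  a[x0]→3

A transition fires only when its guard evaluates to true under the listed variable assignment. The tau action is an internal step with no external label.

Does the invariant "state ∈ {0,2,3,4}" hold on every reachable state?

Inv-set: {0,2,3,4}
R = {0,2,3,4}
  0: safe
  2: safe
  3: safe
  4: safe

Answer: INVARIANT HOLDS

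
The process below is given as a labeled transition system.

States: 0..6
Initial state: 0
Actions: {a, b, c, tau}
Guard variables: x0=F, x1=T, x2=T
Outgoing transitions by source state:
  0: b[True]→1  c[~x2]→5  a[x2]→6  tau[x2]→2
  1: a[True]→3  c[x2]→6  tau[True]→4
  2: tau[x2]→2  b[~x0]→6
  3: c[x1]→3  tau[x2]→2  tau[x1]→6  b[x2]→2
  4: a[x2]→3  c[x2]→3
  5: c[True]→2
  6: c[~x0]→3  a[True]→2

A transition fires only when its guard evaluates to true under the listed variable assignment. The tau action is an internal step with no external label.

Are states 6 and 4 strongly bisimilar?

Answer: NOT BISIMILAR

Trace:
Bisimulation quotient by refinement:
  P[0] = {{0,1,2,3,4,5,6}}
  P[1] = {{0},{1},{2},{3},{4,6},{5}}
  P[2] = {{0},{1},{2},{3},{4},{5},{6}}
stable after 3 split(s): 7 block(s)
6∈{6}, 4∈{4}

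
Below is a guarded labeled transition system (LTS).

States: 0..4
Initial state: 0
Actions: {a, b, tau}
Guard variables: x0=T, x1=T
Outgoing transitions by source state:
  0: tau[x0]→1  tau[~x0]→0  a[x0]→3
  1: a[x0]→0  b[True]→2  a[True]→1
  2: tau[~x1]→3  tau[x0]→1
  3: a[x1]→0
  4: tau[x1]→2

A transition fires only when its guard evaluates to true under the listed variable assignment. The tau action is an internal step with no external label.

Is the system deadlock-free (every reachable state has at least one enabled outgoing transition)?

Reachable = {0,1,2,3}
  0: a→3  tau→1  [2 exit(s)]
  1: a→0  a→1  b→2  [3 exit(s)]
  2: tau→1  [1 exit(s)]
  3: a→0  [1 exit(s)]

Answer: DEADLOCK-FREE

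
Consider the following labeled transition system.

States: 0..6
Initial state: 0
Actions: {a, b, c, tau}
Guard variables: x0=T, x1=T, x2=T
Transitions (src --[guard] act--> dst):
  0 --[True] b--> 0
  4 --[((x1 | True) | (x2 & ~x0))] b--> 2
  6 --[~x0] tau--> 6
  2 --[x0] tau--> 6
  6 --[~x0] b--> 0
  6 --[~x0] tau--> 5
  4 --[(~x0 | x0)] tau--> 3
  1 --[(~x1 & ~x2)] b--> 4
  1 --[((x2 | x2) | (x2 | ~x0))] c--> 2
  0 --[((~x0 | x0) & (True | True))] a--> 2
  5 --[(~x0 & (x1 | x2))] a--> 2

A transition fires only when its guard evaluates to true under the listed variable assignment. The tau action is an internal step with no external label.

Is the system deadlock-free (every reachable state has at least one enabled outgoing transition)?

Answer: DEADLOCK at state 6

Working:
Reach set: {0,2,6}
  0: a→2  b→0  [deg 2]
  2: tau→6  [deg 1]
  6: ∅  [deadlock]
witness 6: a·tau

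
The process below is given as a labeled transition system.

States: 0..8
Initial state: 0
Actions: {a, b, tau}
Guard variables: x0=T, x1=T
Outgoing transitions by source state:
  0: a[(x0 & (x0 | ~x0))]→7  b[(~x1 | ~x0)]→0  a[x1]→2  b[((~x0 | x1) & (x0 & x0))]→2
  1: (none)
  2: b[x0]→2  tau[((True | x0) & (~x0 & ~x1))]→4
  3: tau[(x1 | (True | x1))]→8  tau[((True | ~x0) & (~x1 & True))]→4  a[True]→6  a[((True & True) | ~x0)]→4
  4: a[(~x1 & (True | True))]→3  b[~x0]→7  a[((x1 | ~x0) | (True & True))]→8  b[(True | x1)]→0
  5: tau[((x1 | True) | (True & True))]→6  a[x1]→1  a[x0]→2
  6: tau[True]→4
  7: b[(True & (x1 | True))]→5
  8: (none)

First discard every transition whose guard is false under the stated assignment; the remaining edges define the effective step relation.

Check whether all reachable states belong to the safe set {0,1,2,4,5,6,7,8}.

Safe = {0,1,2,4,5,6,7,8}
Reach set: {0,1,2,4,5,6,7,8}
  0: safe
  1: safe
  2: safe
  4: safe
  5: safe
  6: safe
  7: safe
  8: safe

Answer: INVARIANT HOLDS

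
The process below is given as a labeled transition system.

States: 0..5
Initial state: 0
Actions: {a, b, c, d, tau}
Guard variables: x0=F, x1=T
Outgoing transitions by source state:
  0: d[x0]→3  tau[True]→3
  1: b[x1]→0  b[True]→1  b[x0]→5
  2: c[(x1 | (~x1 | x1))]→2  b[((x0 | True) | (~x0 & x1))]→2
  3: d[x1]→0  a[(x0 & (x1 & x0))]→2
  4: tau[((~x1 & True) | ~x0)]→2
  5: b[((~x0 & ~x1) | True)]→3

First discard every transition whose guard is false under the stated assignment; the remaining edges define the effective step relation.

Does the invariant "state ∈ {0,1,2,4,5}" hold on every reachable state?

Answer: INVARIANT VIOLATED at state 3

Analysis:
Inv-set: {0,1,2,4,5}
R = {0,3}
  0: ✓
  3: VIOLATES
reach 3 via tau — violates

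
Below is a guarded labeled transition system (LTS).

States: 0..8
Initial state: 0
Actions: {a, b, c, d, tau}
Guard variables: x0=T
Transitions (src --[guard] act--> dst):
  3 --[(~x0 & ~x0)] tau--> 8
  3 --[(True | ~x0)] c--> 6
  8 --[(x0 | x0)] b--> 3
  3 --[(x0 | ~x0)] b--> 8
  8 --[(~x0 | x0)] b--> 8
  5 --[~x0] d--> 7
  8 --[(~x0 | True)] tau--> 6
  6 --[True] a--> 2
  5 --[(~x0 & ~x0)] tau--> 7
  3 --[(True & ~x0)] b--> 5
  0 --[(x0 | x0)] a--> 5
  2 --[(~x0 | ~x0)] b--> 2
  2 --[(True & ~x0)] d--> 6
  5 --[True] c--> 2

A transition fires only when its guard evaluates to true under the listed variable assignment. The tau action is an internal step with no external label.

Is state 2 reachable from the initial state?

8 transition(s) survive guard evaluation.
L0 = {0}
L1 = {5}  now seen {0,5}
L2 = {2}  now seen {0,2,5}
Reachable = {0,2,5}
witness 2: a·c

Answer: REACHABLE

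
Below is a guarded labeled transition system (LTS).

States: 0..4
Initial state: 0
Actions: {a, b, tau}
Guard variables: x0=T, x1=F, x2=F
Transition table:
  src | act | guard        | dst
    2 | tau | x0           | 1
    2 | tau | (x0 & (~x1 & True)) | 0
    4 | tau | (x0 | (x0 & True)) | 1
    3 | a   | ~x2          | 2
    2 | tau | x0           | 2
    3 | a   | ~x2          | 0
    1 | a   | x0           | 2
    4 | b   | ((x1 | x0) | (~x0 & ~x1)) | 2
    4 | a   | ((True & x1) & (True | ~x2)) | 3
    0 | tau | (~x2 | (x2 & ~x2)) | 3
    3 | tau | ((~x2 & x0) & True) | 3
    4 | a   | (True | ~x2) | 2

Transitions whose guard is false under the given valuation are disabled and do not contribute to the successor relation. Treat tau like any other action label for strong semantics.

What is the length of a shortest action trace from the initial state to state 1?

Answer: 3

Analysis:
BFS to 1:
  depth 0: {0}
  depth 1: {3}
  depth 2: {2}
  depth 3: {1}
1 enters at depth 3; path tau·a·tau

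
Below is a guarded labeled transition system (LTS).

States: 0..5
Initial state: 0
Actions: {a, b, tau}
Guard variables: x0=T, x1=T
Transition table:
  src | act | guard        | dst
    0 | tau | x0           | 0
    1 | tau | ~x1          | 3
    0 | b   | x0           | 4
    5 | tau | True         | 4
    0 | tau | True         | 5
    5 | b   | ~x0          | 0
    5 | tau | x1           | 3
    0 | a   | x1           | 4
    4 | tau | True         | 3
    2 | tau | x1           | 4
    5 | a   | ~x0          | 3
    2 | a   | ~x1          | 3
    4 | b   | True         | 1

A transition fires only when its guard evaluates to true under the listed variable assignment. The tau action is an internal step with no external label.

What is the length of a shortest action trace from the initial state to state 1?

Breadth-first toward 1:
  Layer 0: {0}
  Layer 1: {4,5}
  Layer 2: {1,3}
1 enters at depth 2; path a·b

Answer: 2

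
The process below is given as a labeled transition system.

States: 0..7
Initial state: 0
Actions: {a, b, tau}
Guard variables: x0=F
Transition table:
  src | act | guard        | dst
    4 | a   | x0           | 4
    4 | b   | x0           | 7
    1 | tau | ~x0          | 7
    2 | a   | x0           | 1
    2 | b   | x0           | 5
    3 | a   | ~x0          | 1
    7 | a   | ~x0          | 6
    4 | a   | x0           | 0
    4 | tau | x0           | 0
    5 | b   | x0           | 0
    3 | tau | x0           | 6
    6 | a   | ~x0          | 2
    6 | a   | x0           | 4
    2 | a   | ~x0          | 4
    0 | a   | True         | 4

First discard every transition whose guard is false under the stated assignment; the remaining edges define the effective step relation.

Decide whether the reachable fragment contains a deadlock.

Answer: DEADLOCK at state 4

Trace:
R = {0,4}
  0: a→4  [1 exit(s)]
  4: ∅  [deadlock]
witness 4: a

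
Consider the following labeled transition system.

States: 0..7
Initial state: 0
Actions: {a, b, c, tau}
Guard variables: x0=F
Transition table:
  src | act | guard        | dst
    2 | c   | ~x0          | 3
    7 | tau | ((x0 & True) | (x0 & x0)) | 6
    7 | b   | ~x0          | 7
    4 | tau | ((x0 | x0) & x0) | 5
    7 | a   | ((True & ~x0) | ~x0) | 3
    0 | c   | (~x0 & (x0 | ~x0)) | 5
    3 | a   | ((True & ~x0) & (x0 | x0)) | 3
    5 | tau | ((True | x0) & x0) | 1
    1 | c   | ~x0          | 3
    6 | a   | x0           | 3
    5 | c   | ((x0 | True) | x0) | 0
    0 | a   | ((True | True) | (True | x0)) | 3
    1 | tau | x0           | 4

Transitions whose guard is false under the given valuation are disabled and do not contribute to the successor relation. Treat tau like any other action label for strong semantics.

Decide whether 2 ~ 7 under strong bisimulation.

Compute ~ classes (split until stable):
  round 0: {{0,1,2,3,4,5,6,7}}
  round 1: {{0},{1,2,5},{3,4,6},{7}}
  round 2: {{0},{1,2},{3,4,6},{5},{7}}
Fixed point at round 3; 5 class(es).
class of 2: {1,2}; class of 7: {7}

Answer: NOT BISIMILAR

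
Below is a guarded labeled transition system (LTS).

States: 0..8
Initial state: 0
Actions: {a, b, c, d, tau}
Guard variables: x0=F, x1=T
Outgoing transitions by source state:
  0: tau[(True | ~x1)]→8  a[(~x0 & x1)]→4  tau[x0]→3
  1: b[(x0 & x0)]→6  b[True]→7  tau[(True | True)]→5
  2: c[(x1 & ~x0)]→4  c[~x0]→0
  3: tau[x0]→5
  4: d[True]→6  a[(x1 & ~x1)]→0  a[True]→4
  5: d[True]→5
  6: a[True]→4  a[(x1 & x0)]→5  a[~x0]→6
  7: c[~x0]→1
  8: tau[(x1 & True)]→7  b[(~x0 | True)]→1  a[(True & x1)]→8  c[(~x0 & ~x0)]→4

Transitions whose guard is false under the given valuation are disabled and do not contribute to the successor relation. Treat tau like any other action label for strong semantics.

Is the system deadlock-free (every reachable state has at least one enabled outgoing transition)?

Answer: DEADLOCK-FREE

Trace:
R = {0,1,4,5,6,7,8}
  0: a→4  tau→8  [deg 2]
  1: b→7  tau→5  [deg 2]
  4: a→4  d→6  [deg 2]
  5: d→5  [deg 1]
  6: a→4  a→6  [deg 2]
  7: c→1  [deg 1]
  8: a→8  b→1  c→4  tau→7  [deg 4]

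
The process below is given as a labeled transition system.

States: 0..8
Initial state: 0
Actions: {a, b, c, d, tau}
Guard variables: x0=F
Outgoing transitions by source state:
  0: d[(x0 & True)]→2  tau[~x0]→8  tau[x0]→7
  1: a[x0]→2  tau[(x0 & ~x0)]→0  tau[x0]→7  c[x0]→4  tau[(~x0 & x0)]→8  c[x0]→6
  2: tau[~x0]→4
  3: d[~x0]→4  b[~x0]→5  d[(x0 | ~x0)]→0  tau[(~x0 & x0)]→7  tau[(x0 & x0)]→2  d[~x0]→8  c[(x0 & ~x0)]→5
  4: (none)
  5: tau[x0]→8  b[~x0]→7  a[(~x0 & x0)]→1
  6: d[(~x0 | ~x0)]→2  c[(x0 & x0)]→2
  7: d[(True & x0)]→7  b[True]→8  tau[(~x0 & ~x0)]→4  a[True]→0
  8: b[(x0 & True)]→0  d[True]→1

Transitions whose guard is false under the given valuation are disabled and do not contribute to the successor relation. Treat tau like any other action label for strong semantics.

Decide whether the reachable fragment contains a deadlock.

Reach set: {0,1,8}
  0: tau→8  [1 out]
  1: ∅  [STUCK]
  8: d→1  [1 out]
witness 1: tau·d

Answer: DEADLOCK at state 1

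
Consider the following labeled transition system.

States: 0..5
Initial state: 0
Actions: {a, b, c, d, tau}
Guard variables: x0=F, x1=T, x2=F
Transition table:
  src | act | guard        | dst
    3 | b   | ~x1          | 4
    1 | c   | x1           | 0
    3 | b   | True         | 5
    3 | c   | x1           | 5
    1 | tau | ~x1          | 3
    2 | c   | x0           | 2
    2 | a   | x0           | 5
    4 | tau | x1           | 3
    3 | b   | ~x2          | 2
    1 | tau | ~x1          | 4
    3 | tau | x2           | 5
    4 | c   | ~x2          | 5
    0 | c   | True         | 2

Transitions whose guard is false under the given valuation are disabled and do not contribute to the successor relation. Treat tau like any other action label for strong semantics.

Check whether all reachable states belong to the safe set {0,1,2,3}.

Safe = {0,1,2,3}
R = {0,2}
  0: ok
  2: ok

Answer: INVARIANT HOLDS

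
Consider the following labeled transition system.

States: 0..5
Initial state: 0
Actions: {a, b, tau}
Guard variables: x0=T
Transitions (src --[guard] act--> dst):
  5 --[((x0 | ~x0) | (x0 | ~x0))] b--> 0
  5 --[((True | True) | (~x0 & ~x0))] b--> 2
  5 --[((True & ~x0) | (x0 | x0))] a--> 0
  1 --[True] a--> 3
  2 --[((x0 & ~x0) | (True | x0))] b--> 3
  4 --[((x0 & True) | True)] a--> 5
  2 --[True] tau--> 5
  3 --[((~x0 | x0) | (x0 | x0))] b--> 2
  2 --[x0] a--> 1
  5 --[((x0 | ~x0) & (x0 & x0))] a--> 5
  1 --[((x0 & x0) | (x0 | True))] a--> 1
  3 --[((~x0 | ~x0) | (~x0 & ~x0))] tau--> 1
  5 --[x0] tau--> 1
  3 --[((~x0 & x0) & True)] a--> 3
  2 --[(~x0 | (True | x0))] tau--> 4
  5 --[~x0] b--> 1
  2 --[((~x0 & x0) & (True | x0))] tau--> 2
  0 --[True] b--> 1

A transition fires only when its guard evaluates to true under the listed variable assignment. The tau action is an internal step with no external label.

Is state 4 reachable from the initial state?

Guard filter leaves 14 enabled edge(s).
Layer 0: {0}
Layer 1: {1}  now seen {0,1}
Layer 2: {3}  now seen {0,1,3}
Layer 3: {2}  now seen {0,1,2,3}
Layer 4: {4,5}  now seen {0,1,2,3,4,5}
Reach set: {0,1,2,3,4,5}
Path to 4: b·a·b·tau

Answer: REACHABLE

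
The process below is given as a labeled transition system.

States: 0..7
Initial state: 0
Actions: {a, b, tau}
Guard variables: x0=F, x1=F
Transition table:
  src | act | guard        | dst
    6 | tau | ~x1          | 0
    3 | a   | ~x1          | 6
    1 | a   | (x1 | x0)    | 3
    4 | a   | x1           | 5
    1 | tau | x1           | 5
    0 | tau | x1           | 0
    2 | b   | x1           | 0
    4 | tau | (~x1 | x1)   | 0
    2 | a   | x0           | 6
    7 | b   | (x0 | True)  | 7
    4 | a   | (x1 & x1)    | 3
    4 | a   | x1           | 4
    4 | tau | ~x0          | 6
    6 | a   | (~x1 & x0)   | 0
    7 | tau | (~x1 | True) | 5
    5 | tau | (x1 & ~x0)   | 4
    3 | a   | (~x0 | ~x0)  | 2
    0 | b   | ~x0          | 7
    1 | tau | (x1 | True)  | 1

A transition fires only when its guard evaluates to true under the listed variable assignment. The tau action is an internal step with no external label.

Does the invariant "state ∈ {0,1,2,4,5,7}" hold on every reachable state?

Answer: INVARIANT HOLDS

Trace:
Safe = {0,1,2,4,5,7}
R = {0,5,7}
  0: ok
  5: ok
  7: ok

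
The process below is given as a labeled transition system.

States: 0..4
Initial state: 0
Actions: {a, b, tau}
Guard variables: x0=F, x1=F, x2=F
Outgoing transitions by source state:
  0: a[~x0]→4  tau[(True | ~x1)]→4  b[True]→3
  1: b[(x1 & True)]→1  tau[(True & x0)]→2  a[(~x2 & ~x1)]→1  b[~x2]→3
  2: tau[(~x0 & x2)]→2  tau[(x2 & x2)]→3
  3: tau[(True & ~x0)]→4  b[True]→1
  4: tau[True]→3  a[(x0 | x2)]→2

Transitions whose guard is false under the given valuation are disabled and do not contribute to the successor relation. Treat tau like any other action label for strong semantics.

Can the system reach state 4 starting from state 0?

8 transition(s) survive guard evaluation.
L0 = {0}
L1 = {3,4}  total {0,3,4}
L2 = {1}  total {0,1,3,4}
R = {0,1,3,4}
trace reaching 4: a

Answer: REACHABLE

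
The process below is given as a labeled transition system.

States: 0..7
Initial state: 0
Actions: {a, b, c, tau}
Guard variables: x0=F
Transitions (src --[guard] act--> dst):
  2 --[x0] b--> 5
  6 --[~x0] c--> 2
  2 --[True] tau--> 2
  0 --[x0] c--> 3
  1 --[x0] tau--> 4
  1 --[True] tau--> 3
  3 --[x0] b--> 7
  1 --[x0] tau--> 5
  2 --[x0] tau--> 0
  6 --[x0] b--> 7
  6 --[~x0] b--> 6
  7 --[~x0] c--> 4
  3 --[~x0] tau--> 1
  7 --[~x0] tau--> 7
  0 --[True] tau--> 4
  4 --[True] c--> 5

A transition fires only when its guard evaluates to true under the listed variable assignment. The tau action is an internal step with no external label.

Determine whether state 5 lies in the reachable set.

Answer: REACHABLE

Working:
9 transition(s) survive guard evaluation.
Layer 0: {0}
Layer 1: {4}  cumulative {0,4}
Layer 2: {5}  cumulative {0,4,5}
R = {0,4,5}
trace reaching 5: tau·c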